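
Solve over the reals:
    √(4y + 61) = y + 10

Square both sides: 4y + 61 = (y + 10)².
Expand and rearrange: y² + 16y + 39 = 0.
Solving gives y = -3 or y = -13.
Check each candidate in the original equation:
  y = -3: √(49) = 7, while y + 10 = 7 — valid.
  y = -13: √(9) = 3, while y + 10 = -3 — extraneous.

y = -3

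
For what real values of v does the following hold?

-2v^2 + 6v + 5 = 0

v = -0.6794 or v = 3.6794

Discriminant: (6)^2 - 4*(-2)*5 = 76.
Quadratic formula: v = (-6 +/- sqrt(76)) / (-4).
So v = 3/2 - sqrt(19)/2 ~= -0.6794 or v = 3/2 + sqrt(19)/2 ~= 3.6794.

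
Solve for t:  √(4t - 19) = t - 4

t = 5 or t = 7

Square both sides: 4t - 19 = (t - 4)².
Expand and rearrange: t² - 12t + 35 = 0.
Solving gives t = 7 or t = 5.
Check each candidate in the original equation:
  t = 7: √(9) = 3, while t - 4 = 3 — valid.
  t = 5: √(1) = 1, while t - 4 = 1 — valid.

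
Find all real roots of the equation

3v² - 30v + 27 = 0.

v = 1 or v = 9

Factor: 3(v - 9)(v - 1) = 0.
So v = 9 or v = 1.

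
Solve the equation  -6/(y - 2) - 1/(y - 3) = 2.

Multiply both sides by (y - 2)(y - 3):
-6(y - 3) - (y - 2) = 2(y - 2)(y - 3).
Expand and collect terms: 2y² - 3y - 8 = 0.
By the quadratic formula, y = (3 ± √73) / 4, so y ≈ 2.886 or y ≈ -1.386.
Neither value makes a denominator zero (y ≠ 2, y ≠ 3), so both are valid.

y = -1.386 or y = 2.886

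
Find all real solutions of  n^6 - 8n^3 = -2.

n = 0.6369 or n = 1.9782

Let u = n^3. The equation becomes u^2 - 8u + 2 = 0.
By the quadratic formula, u = sqrt(14) + 4 or u = 4 - sqrt(14).
n^3 = sqrt(14) + 4 gives n = (sqrt(14) + 4)^(1/3) ~= 1.9782.
n^3 = 4 - sqrt(14) gives n = (4 - sqrt(14))^(1/3) ~= 0.6369.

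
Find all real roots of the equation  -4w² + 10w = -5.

w = -0.4271 or w = 2.9271

Rearrange to standard form: -4w² + 10w + 5 = 0.
Discriminant: (10)² − 4·(-4)·5 = 180.
Quadratic formula: w = (-10 ± √180) / (-8).
So w = 5/4 - 3·√(5)/4 ≈ -0.4271 or w = 5/4 + 3·√(5)/4 ≈ 2.9271.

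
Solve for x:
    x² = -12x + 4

Rearrange to standard form: x² + 12x - 4 = 0.
Discriminant: (12)² − 4·1·(-4) = 160.
Quadratic formula: x = (-12 ± √160) / 2.
So x = -6 + 2·√(10) ≈ 0.3246 or x = -2·√(10) - 6 ≈ -12.3246.

x = -12.3246 or x = 0.3246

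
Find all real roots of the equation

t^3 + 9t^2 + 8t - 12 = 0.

t = -7.772 or t = -2 or t = 0.772

Possible rational roots are divisors of -12. Testing t = -2 gives 0, so (t + 2) is a factor.
Divide: t^3 + 9t^2 + 8t - 12 = (t + 2)(t^2 + 7t - 6).
Apply the quadratic formula to t^2 + 7t - 6 = 0: t = (-7 +/- sqrt(73))/2, i.e. t ~= 0.772 or t ~= -7.772.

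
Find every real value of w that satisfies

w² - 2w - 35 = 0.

Factor: (w + 5)(w - 7) = 0.
So w = -5 or w = 7.

w = -5 or w = 7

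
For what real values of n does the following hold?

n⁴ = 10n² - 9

n = -3 or n = -1 or n = 1 or n = 3

Let u = n². The equation becomes u² - 10u + 9 = 0.
Factor: (u - 9)(u - 1) = 0, so u = 9 or u = 1.
n² = 9 gives n = ±3.
n² = 1 gives n = ±1.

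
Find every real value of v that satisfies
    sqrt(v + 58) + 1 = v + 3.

v = 6

Isolate the radical: sqrt(v + 58) = v + 2.
Square both sides: v + 58 = (v + 2)^2.
Expand and rearrange: v^2 + 3v - 54 = 0.
Solving gives v = 6 or v = -9.
Check each candidate in the original equation:
  v = 6: sqrt(64) = 8, while v + 2 = 8 — valid.
  v = -9: sqrt(49) = 7, while v + 2 = -7 — extraneous.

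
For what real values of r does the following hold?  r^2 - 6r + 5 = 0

Factor: (r - 1)(r - 5) = 0.
So r = 1 or r = 5.

r = 1 or r = 5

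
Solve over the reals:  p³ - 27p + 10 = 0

p = -5.3723 or p = 0.3723 or p = 5

Possible rational roots are divisors of 10. Testing p = 5 gives 0, so (p - 5) is a factor.
Divide: p³ - 27p + 10 = (p - 5)(p² + 5p - 2).
Apply the quadratic formula to p² + 5p - 2 = 0: p = (-5 ± √33)/2, i.e. p ≈ 0.3723 or p ≈ -5.3723.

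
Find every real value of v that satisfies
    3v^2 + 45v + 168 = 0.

v = -8 or v = -7

Factor: 3(v + 7)(v + 8) = 0.
So v = -7 or v = -8.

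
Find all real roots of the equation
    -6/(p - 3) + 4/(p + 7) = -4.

Multiply both sides by (p - 3)(p + 7):
-6(p + 7) + 4(p - 3) = -4(p - 3)(p + 7).
Expand and collect terms: -4p^2 - 14p + 138 = 0.
By the quadratic formula, p = (14 +/- sqrt(2404)) / -8, so p ~= -7.8788 or p ~= 4.3788.
Neither value makes a denominator zero (p != 3, p != -7), so both are valid.

p = -7.8788 or p = 4.3788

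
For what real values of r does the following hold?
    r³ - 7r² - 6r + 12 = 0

r = -1.5826 or r = 1 or r = 7.5826

Possible rational roots are divisors of 12. Testing r = 1 gives 0, so (r - 1) is a factor.
Divide: r³ - 7r² - 6r + 12 = (r - 1)(r² - 6r - 12).
Apply the quadratic formula to r² - 6r - 12 = 0: r = (6 ± √84)/2, i.e. r ≈ 7.5826 or r ≈ -1.5826.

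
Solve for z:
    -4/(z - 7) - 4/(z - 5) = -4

z = 5.5858 or z = 8.4142

Multiply both sides by (z - 7)(z - 5):
-4(z - 5) - 4(z - 7) = -4(z - 7)(z - 5).
Expand and collect terms: -4z² + 56z - 188 = 0.
By the quadratic formula, z = (-56 ± √128) / -8, so z ≈ 5.5858 or z ≈ 8.4142.
Neither value makes a denominator zero (z ≠ 7, z ≠ 5), so both are valid.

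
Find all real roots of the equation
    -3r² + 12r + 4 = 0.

Discriminant: (12)² − 4·(-3)·4 = 192.
Quadratic formula: r = (-12 ± √192) / (-6).
So r = 2 - 4·√(3)/3 ≈ -0.3094 or r = 2 + 4·√(3)/3 ≈ 4.3094.

r = -0.3094 or r = 4.3094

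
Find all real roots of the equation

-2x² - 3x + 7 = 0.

Discriminant: (-3)² − 4·(-2)·7 = 65.
Quadratic formula: x = (3 ± √65) / (-4).
So x = -√(65)/4 - 3/4 ≈ -2.7656 or x = -3/4 + √(65)/4 ≈ 1.2656.

x = -2.7656 or x = 1.2656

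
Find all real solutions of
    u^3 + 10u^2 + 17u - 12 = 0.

Possible rational roots are divisors of -12. Testing u = -3 gives 0, so (u + 3) is a factor.
Divide: u^3 + 10u^2 + 17u - 12 = (u + 3)(u^2 + 7u - 4).
Apply the quadratic formula to u^2 + 7u - 4 = 0: u = (-7 +/- sqrt(65))/2, i.e. u ~= 0.5311 or u ~= -7.5311.

u = -7.5311 or u = -3 or u = 0.5311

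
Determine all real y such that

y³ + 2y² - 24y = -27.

y = -6.4051 or y = 1.4051 or y = 3

Rearrange: y³ + 2y² - 24y + 27 = 0.
Possible rational roots are divisors of 27. Testing y = 3 gives 0, so (y - 3) is a factor.
Divide: y³ + 2y² - 24y + 27 = (y - 3)(y² + 5y - 9).
Apply the quadratic formula to y² + 5y - 9 = 0: y = (-5 ± √61)/2, i.e. y ≈ 1.4051 or y ≈ -6.4051.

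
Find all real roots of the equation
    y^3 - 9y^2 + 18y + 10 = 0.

y = -0.4495 or y = 4.4495 or y = 5

Possible rational roots are divisors of 10. Testing y = 5 gives 0, so (y - 5) is a factor.
Divide: y^3 - 9y^2 + 18y + 10 = (y - 5)(y^2 - 4y - 2).
Apply the quadratic formula to y^2 - 4y - 2 = 0: y = (4 +/- sqrt(24))/2, i.e. y ~= 4.4495 or y ~= -0.4495.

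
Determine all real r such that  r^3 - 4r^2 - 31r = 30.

Rearrange: r^3 - 4r^2 - 31r - 30 = 0.
Possible rational roots are divisors of -30. Testing r = -3 gives 0, so (r + 3) is a factor.
Divide: r^3 - 4r^2 - 31r - 30 = (r + 3)(r^2 - 7r - 10).
Apply the quadratic formula to r^2 - 7r - 10 = 0: r = (7 +/- sqrt(89))/2, i.e. r ~= 8.217 or r ~= -1.217.

r = -3 or r = -1.217 or r = 8.217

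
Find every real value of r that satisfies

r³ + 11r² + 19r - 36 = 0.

r = -8.1098 or r = -4 or r = 1.1098

Possible rational roots are divisors of -36. Testing r = -4 gives 0, so (r + 4) is a factor.
Divide: r³ + 11r² + 19r - 36 = (r + 4)(r² + 7r - 9).
Apply the quadratic formula to r² + 7r - 9 = 0: r = (-7 ± √85)/2, i.e. r ≈ 1.1098 or r ≈ -8.1098.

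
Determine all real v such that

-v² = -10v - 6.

Rearrange to standard form: -v² + 10v + 6 = 0.
Discriminant: (10)² − 4·(-1)·6 = 124.
Quadratic formula: v = (-10 ± √124) / (-2).
So v = 5 - √(31) ≈ -0.5678 or v = 5 + √(31) ≈ 10.5678.

v = -0.5678 or v = 10.5678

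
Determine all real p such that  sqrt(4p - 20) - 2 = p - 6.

p = 6

Isolate the radical: sqrt(4p - 20) = p - 4.
Square both sides: 4p - 20 = (p - 4)^2.
Expand and rearrange: p^2 - 12p + 36 = 0.
This gives the repeated root p = 6.
Check in the original equation:
  p = 6: sqrt(4) = 2, while p - 4 = 2 — valid.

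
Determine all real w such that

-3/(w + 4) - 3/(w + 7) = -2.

Multiply both sides by (w + 4)(w + 7):
-3(w + 7) - 3(w + 4) = -2(w + 4)(w + 7).
Expand and collect terms: -2w² - 16w - 23 = 0.
By the quadratic formula, w = (16 ± √72) / -4, so w ≈ -6.1213 or w ≈ -1.8787.
Neither value makes a denominator zero (w ≠ -4, w ≠ -7), so both are valid.

w = -6.1213 or w = -1.8787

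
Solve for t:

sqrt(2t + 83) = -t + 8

Square both sides: 2t + 83 = (-t + 8)^2.
Expand and rearrange: t^2 - 18t - 19 = 0.
Solving gives t = 19 or t = -1.
Check each candidate in the original equation:
  t = 19: sqrt(121) = 11, while -t + 8 = -11 — extraneous.
  t = -1: sqrt(81) = 9, while -t + 8 = 9 — valid.

t = -1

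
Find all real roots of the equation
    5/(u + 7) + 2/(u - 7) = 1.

u = -2.8443 or u = 9.8443

Multiply both sides by (u + 7)(u - 7):
5(u - 7) + 2(u + 7) = (u + 7)(u - 7).
Expand and collect terms: u² - 7u - 28 = 0.
By the quadratic formula, u = (7 ± √161) / 2, so u ≈ 9.8443 or u ≈ -2.8443.
Neither value makes a denominator zero (u ≠ -7, u ≠ 7), so both are valid.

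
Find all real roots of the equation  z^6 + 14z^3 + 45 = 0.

z = -2.0801 or z = -1.71

Let u = z^3. The equation becomes u^2 + 14u + 45 = 0.
Factor: (u + 9)(u + 5) = 0, so u = -9 or u = -5.
z^3 = -9 gives z = -(9)^(1/3) ~= -2.0801.
z^3 = -5 gives z = -(5)^(1/3) ~= -1.71.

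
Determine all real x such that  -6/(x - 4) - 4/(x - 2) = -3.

Multiply both sides by (x - 4)(x - 2):
-6(x - 2) - 4(x - 4) = -3(x - 4)(x - 2).
Expand and collect terms: -3x^2 + 28x - 52 = 0.
By the quadratic formula, x = (-28 +/- sqrt(160)) / -6, so x ~= 2.5585 or x ~= 6.7749.
Neither value makes a denominator zero (x != 4, x != 2), so both are valid.

x = 2.5585 or x = 6.7749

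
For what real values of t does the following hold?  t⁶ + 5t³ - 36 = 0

t = -2.0801 or t = 1.5874

Let u = t³. The equation becomes u² + 5u - 36 = 0.
Factor: (u - 4)(u + 9) = 0, so u = 4 or u = -9.
t³ = 4 gives t = ∛(4) ≈ 1.5874.
t³ = -9 gives t = -∛(9) ≈ -2.0801.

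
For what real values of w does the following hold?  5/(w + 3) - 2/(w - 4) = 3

Multiply both sides by (w + 3)(w - 4):
5(w - 4) - 2(w + 3) = 3(w + 3)(w - 4).
Expand and collect terms: 3w^2 - 6w - 10 = 0.
By the quadratic formula, w = (6 +/- sqrt(156)) / 6, so w ~= 3.0817 or w ~= -1.0817.
Neither value makes a denominator zero (w != -3, w != 4), so both are valid.

w = -1.0817 or w = 3.0817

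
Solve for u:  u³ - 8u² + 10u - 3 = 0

Possible rational roots are divisors of -3. Testing u = 1 gives 0, so (u - 1) is a factor.
Divide: u³ - 8u² + 10u - 3 = (u - 1)(u² - 7u + 3).
Apply the quadratic formula to u² - 7u + 3 = 0: u = (7 ± √37)/2, i.e. u ≈ 6.5414 or u ≈ 0.4586.

u = 0.4586 or u = 1 or u = 6.5414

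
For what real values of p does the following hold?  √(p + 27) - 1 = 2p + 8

p = -2

Isolate the radical: √(p + 27) = 2p + 9.
Square both sides: p + 27 = (2p + 9)².
Expand and rearrange: 4p² + 35p + 54 = 0.
Solving gives p = -2 or p = -6.75.
Check each candidate in the original equation:
  p = -2: √(25) = 5, while 2p + 9 = 5 — valid.
  p = -6.75: √(20.25) = 4.5, while 2p + 9 = -4.5 — extraneous.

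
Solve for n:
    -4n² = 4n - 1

Rearrange to standard form: -4n² - 4n + 1 = 0.
Discriminant: (-4)² − 4·(-4)·1 = 32.
Quadratic formula: n = (4 ± √32) / (-8).
So n = -√(2)/2 - 1/2 ≈ -1.2071 or n = -1/2 + √(2)/2 ≈ 0.2071.

n = -1.2071 or n = 0.2071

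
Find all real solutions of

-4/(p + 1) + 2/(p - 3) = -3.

Multiply both sides by (p + 1)(p - 3):
-4(p - 3) + 2(p + 1) = -3(p + 1)(p - 3).
Expand and collect terms: -3p² + 8p - 5 = 0.
Factor or apply the quadratic formula: p = 1 or p = 1.6667.
Neither value makes a denominator zero (p ≠ -1, p ≠ 3), so both are valid.

p = 1 or p = 1.6667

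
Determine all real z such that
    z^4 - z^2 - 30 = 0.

z = -2.4495 or z = 2.4495

Let u = z^2. The equation becomes u^2 - u - 30 = 0.
Factor: (u - 6)(u + 5) = 0, so u = 6 or u = -5.
z^2 = 6 gives z = +/-sqrt(6) ~= +/-2.4495.
z^2 = -5 < 0 has no real solution.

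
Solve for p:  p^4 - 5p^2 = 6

p = -2.4495 or p = 2.4495

Let u = p^2. The equation becomes u^2 - 5u - 6 = 0.
Factor: (u + 1)(u - 6) = 0, so u = -1 or u = 6.
p^2 = -1 < 0 has no real solution.
p^2 = 6 gives p = +/-sqrt(6) ~= +/-2.4495.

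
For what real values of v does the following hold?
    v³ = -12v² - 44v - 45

v = -5.3028 or v = -5 or v = -1.6972

Rearrange: v³ + 12v² + 44v + 45 = 0.
Possible rational roots are divisors of 45. Testing v = -5 gives 0, so (v + 5) is a factor.
Divide: v³ + 12v² + 44v + 45 = (v + 5)(v² + 7v + 9).
Apply the quadratic formula to v² + 7v + 9 = 0: v = (-7 ± √13)/2, i.e. v ≈ -1.6972 or v ≈ -5.3028.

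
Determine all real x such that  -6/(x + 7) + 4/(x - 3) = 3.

Multiply both sides by (x + 7)(x - 3):
-6(x - 3) + 4(x + 7) = 3(x + 7)(x - 3).
Expand and collect terms: 3x^2 + 14x - 109 = 0.
By the quadratic formula, x = (-14 +/- sqrt(1504)) / 6, so x ~= 4.1302 or x ~= -8.7969.
Neither value makes a denominator zero (x != -7, x != 3), so both are valid.

x = -8.7969 or x = 4.1302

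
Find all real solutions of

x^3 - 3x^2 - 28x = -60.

Rearrange: x^3 - 3x^2 - 28x + 60 = 0.
Possible rational roots are divisors of 60. Testing x = -5 gives 0, so (x + 5) is a factor.
Divide: x^3 - 3x^2 - 28x + 60 = (x + 5)(x^2 - 8x + 12).
Factor the quadratic: x = 6 or x = 2.

x = -5 or x = 2 or x = 6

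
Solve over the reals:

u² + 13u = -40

u = -8 or u = -5

Bring every term to one side: u² + 13u + 40 = 0.
Factor: (u + 8)(u + 5) = 0.
So u = -8 or u = -5.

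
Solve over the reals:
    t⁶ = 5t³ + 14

t = -1.2599 or t = 1.9129

Let u = t³. The equation becomes u² - 5u - 14 = 0.
Factor: (u + 2)(u - 7) = 0, so u = -2 or u = 7.
t³ = -2 gives t = -∛(2) ≈ -1.2599.
t³ = 7 gives t = ∛(7) ≈ 1.9129.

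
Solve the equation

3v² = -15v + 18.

Bring every term to one side: 3v² + 15v - 18 = 0.
Factor: 3(v + 6)(v - 1) = 0.
So v = -6 or v = 1.

v = -6 or v = 1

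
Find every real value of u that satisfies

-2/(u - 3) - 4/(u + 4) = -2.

Multiply both sides by (u - 3)(u + 4):
-2(u + 4) - 4(u - 3) = -2(u - 3)(u + 4).
Expand and collect terms: -2u^2 + 4u + 20 = 0.
By the quadratic formula, u = (-4 +/- sqrt(176)) / -4, so u ~= -2.3166 or u ~= 4.3166.
Neither value makes a denominator zero (u != 3, u != -4), so both are valid.

u = -2.3166 or u = 4.3166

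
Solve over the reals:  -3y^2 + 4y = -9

y = -1.1893 or y = 2.5226

Rearrange to standard form: -3y^2 + 4y + 9 = 0.
Discriminant: (4)^2 - 4*(-3)*9 = 124.
Quadratic formula: y = (-4 +/- sqrt(124)) / (-6).
So y = 2/3 - sqrt(31)/3 ~= -1.1893 or y = 2/3 + sqrt(31)/3 ~= 2.5226.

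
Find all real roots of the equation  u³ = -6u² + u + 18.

Rearrange: u³ + 6u² - u - 18 = 0.
Possible rational roots are divisors of -18. Testing u = -2 gives 0, so (u + 2) is a factor.
Divide: u³ + 6u² - u - 18 = (u + 2)(u² + 4u - 9).
Apply the quadratic formula to u² + 4u - 9 = 0: u = (-4 ± √52)/2, i.e. u ≈ 1.6056 or u ≈ -5.6056.

u = -5.6056 or u = -2 or u = 1.6056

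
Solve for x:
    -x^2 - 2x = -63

Bring every term to one side: -x^2 - 2x + 63 = 0.
Factor: -1(x - 7)(x + 9) = 0.
So x = 7 or x = -9.

x = -9 or x = 7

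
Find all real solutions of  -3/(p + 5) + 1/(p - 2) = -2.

p = -3.3452 or p = 1.3452

Multiply both sides by (p + 5)(p - 2):
-3(p - 2) + (p + 5) = -2(p + 5)(p - 2).
Expand and collect terms: -2p² - 4p + 9 = 0.
By the quadratic formula, p = (4 ± √88) / -4, so p ≈ -3.3452 or p ≈ 1.3452.
Neither value makes a denominator zero (p ≠ -5, p ≠ 2), so both are valid.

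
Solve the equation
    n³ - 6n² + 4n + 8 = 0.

n = -0.8284 or n = 2 or n = 4.8284

Possible rational roots are divisors of 8. Testing n = 2 gives 0, so (n - 2) is a factor.
Divide: n³ - 6n² + 4n + 8 = (n - 2)(n² - 4n - 4).
Apply the quadratic formula to n² - 4n - 4 = 0: n = (4 ± √32)/2, i.e. n ≈ 4.8284 or n ≈ -0.8284.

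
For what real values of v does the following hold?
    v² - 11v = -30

v = 5 or v = 6

Bring every term to one side: v² - 11v + 30 = 0.
Factor: (v - 5)(v - 6) = 0.
So v = 5 or v = 6.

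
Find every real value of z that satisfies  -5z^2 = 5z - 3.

z = -1.422 or z = 0.422

Rearrange to standard form: -5z^2 - 5z + 3 = 0.
Discriminant: (-5)^2 - 4*(-5)*3 = 85.
Quadratic formula: z = (5 +/- sqrt(85)) / (-10).
So z = -sqrt(85)/10 - 1/2 ~= -1.422 or z = -1/2 + sqrt(85)/10 ~= 0.422.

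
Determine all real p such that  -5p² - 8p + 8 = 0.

p = -2.2967 or p = 0.6967

Discriminant: (-8)² − 4·(-5)·8 = 224.
Quadratic formula: p = (8 ± √224) / (-10).
So p = -2·√(14)/5 - 4/5 ≈ -2.2967 or p = -4/5 + 2·√(14)/5 ≈ 0.6967.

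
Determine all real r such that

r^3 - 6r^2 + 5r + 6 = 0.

r = -0.6458 or r = 2 or r = 4.6458

Possible rational roots are divisors of 6. Testing r = 2 gives 0, so (r - 2) is a factor.
Divide: r^3 - 6r^2 + 5r + 6 = (r - 2)(r^2 - 4r - 3).
Apply the quadratic formula to r^2 - 4r - 3 = 0: r = (4 +/- sqrt(28))/2, i.e. r ~= 4.6458 or r ~= -0.6458.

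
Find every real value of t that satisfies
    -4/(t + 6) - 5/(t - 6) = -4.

Multiply both sides by (t + 6)(t - 6):
-4(t - 6) - 5(t + 6) = -4(t + 6)(t - 6).
Expand and collect terms: -4t² + 9t + 150 = 0.
By the quadratic formula, t = (-9 ± √2481) / -8, so t ≈ -5.1012 or t ≈ 7.3512.
Neither value makes a denominator zero (t ≠ -6, t ≠ 6), so both are valid.

t = -5.1012 or t = 7.3512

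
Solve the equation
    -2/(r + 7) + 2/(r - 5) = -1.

Multiply both sides by (r + 7)(r - 5):
-2(r - 5) + 2(r + 7) = -(r + 7)(r - 5).
Expand and collect terms: -r² - 2r + 11 = 0.
By the quadratic formula, r = (2 ± √48) / -2, so r ≈ -4.4641 or r ≈ 2.4641.
Neither value makes a denominator zero (r ≠ -7, r ≠ 5), so both are valid.

r = -4.4641 or r = 2.4641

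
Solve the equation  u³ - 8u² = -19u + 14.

u = 1.5858 or u = 2 or u = 4.4142

Rearrange: u³ - 8u² + 19u - 14 = 0.
Possible rational roots are divisors of -14. Testing u = 2 gives 0, so (u - 2) is a factor.
Divide: u³ - 8u² + 19u - 14 = (u - 2)(u² - 6u + 7).
Apply the quadratic formula to u² - 6u + 7 = 0: u = (6 ± √8)/2, i.e. u ≈ 4.4142 or u ≈ 1.5858.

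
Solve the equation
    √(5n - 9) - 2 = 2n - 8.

n = 5

Isolate the radical: √(5n - 9) = 2n - 6.
Square both sides: 5n - 9 = (2n - 6)².
Expand and rearrange: 4n² - 29n + 45 = 0.
Solving gives n = 5 or n = 2.25.
Check each candidate in the original equation:
  n = 5: √(16) = 4, while 2n - 6 = 4 — valid.
  n = 2.25: √(2.25) = 1.5, while 2n - 6 = -1.5 — extraneous.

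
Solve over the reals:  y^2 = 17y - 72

Bring every term to one side: y^2 - 17y + 72 = 0.
Factor: (y - 8)(y - 9) = 0.
So y = 8 or y = 9.

y = 8 or y = 9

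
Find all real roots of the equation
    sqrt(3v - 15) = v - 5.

Square both sides: 3v - 15 = (v - 5)^2.
Expand and rearrange: v^2 - 13v + 40 = 0.
Solving gives v = 8 or v = 5.
Check each candidate in the original equation:
  v = 8: sqrt(9) = 3, while v - 5 = 3 — valid.
  v = 5: sqrt(0) = 0, while v - 5 = 0 — valid.

v = 5 or v = 8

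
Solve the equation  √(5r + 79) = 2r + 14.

Square both sides: 5r + 79 = (2r + 14)².
Expand and rearrange: 4r² + 51r + 117 = 0.
Solving gives r = -3 or r = -9.75.
Check each candidate in the original equation:
  r = -3: √(64) = 8, while 2r + 14 = 8 — valid.
  r = -9.75: √(30.25) = 5.5, while 2r + 14 = -5.5 — extraneous.

r = -3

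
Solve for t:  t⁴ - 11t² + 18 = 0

Let u = t². The equation becomes u² - 11u + 18 = 0.
Factor: (u - 2)(u - 9) = 0, so u = 2 or u = 9.
t² = 2 gives t = ±√(2) ≈ ±1.4142.
t² = 9 gives t = ±3.

t = -3 or t = -1.4142 or t = 1.4142 or t = 3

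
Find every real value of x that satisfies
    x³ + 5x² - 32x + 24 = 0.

Possible rational roots are divisors of 24. Testing x = 3 gives 0, so (x - 3) is a factor.
Divide: x³ + 5x² - 32x + 24 = (x - 3)(x² + 8x - 8).
Apply the quadratic formula to x² + 8x - 8 = 0: x = (-8 ± √96)/2, i.e. x ≈ 0.899 or x ≈ -8.899.

x = -8.899 or x = 0.899 or x = 3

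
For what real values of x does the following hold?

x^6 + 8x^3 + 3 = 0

Let u = x^3. The equation becomes u^2 + 8u + 3 = 0.
By the quadratic formula, u = -4 + sqrt(13) or u = -4 - sqrt(13).
x^3 = -4 + sqrt(13) gives x = -(4 - sqrt(13))^(1/3) ~= -0.7334.
x^3 = -4 - sqrt(13) gives x = -(sqrt(13) + 4)^(1/3) ~= -1.9666.

x = -1.9666 or x = -0.7334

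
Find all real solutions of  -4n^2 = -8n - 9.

n = -0.8028 or n = 2.8028

Rearrange to standard form: -4n^2 + 8n + 9 = 0.
Discriminant: (8)^2 - 4*(-4)*9 = 208.
Quadratic formula: n = (-8 +/- sqrt(208)) / (-8).
So n = 1 - sqrt(13)/2 ~= -0.8028 or n = 1 + sqrt(13)/2 ~= 2.8028.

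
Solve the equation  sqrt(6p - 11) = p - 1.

p = 2 or p = 6

Square both sides: 6p - 11 = (p - 1)^2.
Expand and rearrange: p^2 - 8p + 12 = 0.
Solving gives p = 6 or p = 2.
Check each candidate in the original equation:
  p = 6: sqrt(25) = 5, while p - 1 = 5 — valid.
  p = 2: sqrt(1) = 1, while p - 1 = 1 — valid.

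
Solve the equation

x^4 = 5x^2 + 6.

Let u = x^2. The equation becomes u^2 - 5u - 6 = 0.
Factor: (u - 6)(u + 1) = 0, so u = 6 or u = -1.
x^2 = 6 gives x = +/-sqrt(6) ~= +/-2.4495.
x^2 = -1 < 0 has no real solution.

x = -2.4495 or x = 2.4495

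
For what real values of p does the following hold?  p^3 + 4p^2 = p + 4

Rearrange: p^3 + 4p^2 - p - 4 = 0.
Possible rational roots are divisors of -4. Testing p = -1 gives 0, so (p + 1) is a factor.
Divide: p^3 + 4p^2 - p - 4 = (p + 1)(p^2 + 3p - 4).
Factor the quadratic: p = 1 or p = -4.

p = -4 or p = -1 or p = 1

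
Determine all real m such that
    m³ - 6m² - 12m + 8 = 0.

m = -2 or m = 0.5359 or m = 7.4641

Possible rational roots are divisors of 8. Testing m = -2 gives 0, so (m + 2) is a factor.
Divide: m³ - 6m² - 12m + 8 = (m + 2)(m² - 8m + 4).
Apply the quadratic formula to m² - 8m + 4 = 0: m = (8 ± √48)/2, i.e. m ≈ 7.4641 or m ≈ 0.5359.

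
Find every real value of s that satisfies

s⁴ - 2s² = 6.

Let u = s². The equation becomes u² - 2u - 6 = 0.
By the quadratic formula, u = 1 + √(7) or u = 1 - √(7).
s² = 1 + √(7) gives s = ±√(1 + √(7)) ≈ ±1.9094.
s² = 1 - √(7) < 0 has no real solution.

s = -1.9094 or s = 1.9094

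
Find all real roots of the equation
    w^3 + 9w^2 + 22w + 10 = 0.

Possible rational roots are divisors of 10. Testing w = -5 gives 0, so (w + 5) is a factor.
Divide: w^3 + 9w^2 + 22w + 10 = (w + 5)(w^2 + 4w + 2).
Apply the quadratic formula to w^2 + 4w + 2 = 0: w = (-4 +/- sqrt(8))/2, i.e. w ~= -0.5858 or w ~= -3.4142.

w = -5 or w = -3.4142 or w = -0.5858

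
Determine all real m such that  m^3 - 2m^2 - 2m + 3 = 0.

m = -1.3028 or m = 1 or m = 2.3028

Possible rational roots are divisors of 3. Testing m = 1 gives 0, so (m - 1) is a factor.
Divide: m^3 - 2m^2 - 2m + 3 = (m - 1)(m^2 - m - 3).
Apply the quadratic formula to m^2 - m - 3 = 0: m = (1 +/- sqrt(13))/2, i.e. m ~= 2.3028 or m ~= -1.3028.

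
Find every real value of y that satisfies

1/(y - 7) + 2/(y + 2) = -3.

y = -2.6904 or y = 6.6904

Multiply both sides by (y - 7)(y + 2):
(y + 2) + 2(y - 7) = -3(y - 7)(y + 2).
Expand and collect terms: -3y² + 12y + 54 = 0.
By the quadratic formula, y = (-12 ± √792) / -6, so y ≈ -2.6904 or y ≈ 6.6904.
Neither value makes a denominator zero (y ≠ 7, y ≠ -2), so both are valid.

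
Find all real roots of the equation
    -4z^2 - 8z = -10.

Rearrange to standard form: -4z^2 - 8z + 10 = 0.
Discriminant: (-8)^2 - 4*(-4)*10 = 224.
Quadratic formula: z = (8 +/- sqrt(224)) / (-8).
So z = -sqrt(14)/2 - 1 ~= -2.8708 or z = -1 + sqrt(14)/2 ~= 0.8708.

z = -2.8708 or z = 0.8708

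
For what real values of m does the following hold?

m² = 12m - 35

Bring every term to one side: m² - 12m + 35 = 0.
Factor: (m - 5)(m - 7) = 0.
So m = 5 or m = 7.

m = 5 or m = 7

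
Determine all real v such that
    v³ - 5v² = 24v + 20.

Rearrange: v³ - 5v² - 24v - 20 = 0.
Possible rational roots are divisors of -20. Testing v = -2 gives 0, so (v + 2) is a factor.
Divide: v³ - 5v² - 24v - 20 = (v + 2)(v² - 7v - 10).
Apply the quadratic formula to v² - 7v - 10 = 0: v = (7 ± √89)/2, i.e. v ≈ 8.217 or v ≈ -1.217.

v = -2 or v = -1.217 or v = 8.217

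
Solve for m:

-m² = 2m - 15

Bring every term to one side: -m² - 2m + 15 = 0.
Factor: -1(m - 3)(m + 5) = 0.
So m = 3 or m = -5.

m = -5 or m = 3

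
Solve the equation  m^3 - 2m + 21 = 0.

m = -3

Possible rational roots are divisors of 21. Testing m = -3 gives 0, so (m + 3) is a factor.
Divide: m^3 - 2m + 21 = (m + 3)(m^2 - 3m + 7).
The quadratic m^2 - 3m + 7 has discriminant -19 < 0, so no further real roots.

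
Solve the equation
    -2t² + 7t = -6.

Rearrange to standard form: -2t² + 7t + 6 = 0.
Discriminant: (7)² − 4·(-2)·6 = 97.
Quadratic formula: t = (-7 ± √97) / (-4).
So t = 7/4 - √(97)/4 ≈ -0.7122 or t = 7/4 + √(97)/4 ≈ 4.2122.

t = -0.7122 or t = 4.2122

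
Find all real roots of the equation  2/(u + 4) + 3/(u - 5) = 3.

Multiply both sides by (u + 4)(u - 5):
2(u - 5) + 3(u + 4) = 3(u + 4)(u - 5).
Expand and collect terms: 3u² - 8u - 62 = 0.
By the quadratic formula, u = (8 ± √808) / 6, so u ≈ 6.0709 or u ≈ -3.4042.
Neither value makes a denominator zero (u ≠ -4, u ≠ 5), so both are valid.

u = -3.4042 or u = 6.0709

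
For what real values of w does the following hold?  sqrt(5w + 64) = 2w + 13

Square both sides: 5w + 64 = (2w + 13)^2.
Expand and rearrange: 4w^2 + 47w + 105 = 0.
Solving gives w = -3 or w = -8.75.
Check each candidate in the original equation:
  w = -3: sqrt(49) = 7, while 2w + 13 = 7 — valid.
  w = -8.75: sqrt(20.25) = 4.5, while 2w + 13 = -4.5 — extraneous.

w = -3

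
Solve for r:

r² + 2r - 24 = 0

r = -6 or r = 4

Factor: (r + 6)(r - 4) = 0.
So r = -6 or r = 4.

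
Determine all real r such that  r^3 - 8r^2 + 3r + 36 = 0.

r = -1.772 or r = 3 or r = 6.772

Possible rational roots are divisors of 36. Testing r = 3 gives 0, so (r - 3) is a factor.
Divide: r^3 - 8r^2 + 3r + 36 = (r - 3)(r^2 - 5r - 12).
Apply the quadratic formula to r^2 - 5r - 12 = 0: r = (5 +/- sqrt(73))/2, i.e. r ~= 6.772 or r ~= -1.772.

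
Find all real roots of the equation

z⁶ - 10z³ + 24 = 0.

z = 1.5874 or z = 1.8171

Let u = z³. The equation becomes u² - 10u + 24 = 0.
Factor: (u - 4)(u - 6) = 0, so u = 4 or u = 6.
z³ = 4 gives z = ∛(4) ≈ 1.5874.
z³ = 6 gives z = ∛(6) ≈ 1.8171.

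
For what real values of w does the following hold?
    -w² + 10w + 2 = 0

Discriminant: (10)² − 4·(-1)·2 = 108.
Quadratic formula: w = (-10 ± √108) / (-2).
So w = 5 - 3·√(3) ≈ -0.1962 or w = 5 + 3·√(3) ≈ 10.1962.

w = -0.1962 or w = 10.1962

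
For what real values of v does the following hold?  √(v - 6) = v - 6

v = 6 or v = 7

Square both sides: v - 6 = (v - 6)².
Expand and rearrange: v² - 13v + 42 = 0.
Solving gives v = 7 or v = 6.
Check each candidate in the original equation:
  v = 7: √(1) = 1, while v - 6 = 1 — valid.
  v = 6: √(0) = 0, while v - 6 = 0 — valid.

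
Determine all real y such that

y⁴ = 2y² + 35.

Let u = y². The equation becomes u² - 2u - 35 = 0.
Factor: (u + 5)(u - 7) = 0, so u = -5 or u = 7.
y² = -5 < 0 has no real solution.
y² = 7 gives y = ±√(7) ≈ ±2.6458.

y = -2.6458 or y = 2.6458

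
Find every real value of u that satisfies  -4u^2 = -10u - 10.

Rearrange to standard form: -4u^2 + 10u + 10 = 0.
Discriminant: (10)^2 - 4*(-4)*10 = 260.
Quadratic formula: u = (-10 +/- sqrt(260)) / (-8).
So u = 5/4 - sqrt(65)/4 ~= -0.7656 or u = 5/4 + sqrt(65)/4 ~= 3.2656.

u = -0.7656 or u = 3.2656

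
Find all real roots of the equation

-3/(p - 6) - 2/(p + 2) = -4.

Multiply both sides by (p - 6)(p + 2):
-3(p + 2) - 2(p - 6) = -4(p - 6)(p + 2).
Expand and collect terms: -4p^2 + 21p + 42 = 0.
By the quadratic formula, p = (-21 +/- sqrt(1113)) / -8, so p ~= -1.5452 or p ~= 6.7952.
Neither value makes a denominator zero (p != 6, p != -2), so both are valid.

p = -1.5452 or p = 6.7952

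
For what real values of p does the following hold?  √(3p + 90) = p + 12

Square both sides: 3p + 90 = (p + 12)².
Expand and rearrange: p² + 21p + 54 = 0.
Solving gives p = -3 or p = -18.
Check each candidate in the original equation:
  p = -3: √(81) = 9, while p + 12 = 9 — valid.
  p = -18: √(36) = 6, while p + 12 = -6 — extraneous.

p = -3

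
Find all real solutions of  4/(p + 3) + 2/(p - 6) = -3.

p = -4.4244 or p = 5.4244

Multiply both sides by (p + 3)(p - 6):
4(p - 6) + 2(p + 3) = -3(p + 3)(p - 6).
Expand and collect terms: -3p² + 3p + 72 = 0.
By the quadratic formula, p = (-3 ± √873) / -6, so p ≈ -4.4244 or p ≈ 5.4244.
Neither value makes a denominator zero (p ≠ -3, p ≠ 6), so both are valid.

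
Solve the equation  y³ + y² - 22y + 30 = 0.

Possible rational roots are divisors of 30. Testing y = 3 gives 0, so (y - 3) is a factor.
Divide: y³ + y² - 22y + 30 = (y - 3)(y² + 4y - 10).
Apply the quadratic formula to y² + 4y - 10 = 0: y = (-4 ± √56)/2, i.e. y ≈ 1.7417 or y ≈ -5.7417.

y = -5.7417 or y = 1.7417 or y = 3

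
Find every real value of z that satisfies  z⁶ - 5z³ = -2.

Let u = z³. The equation becomes u² - 5u + 2 = 0.
By the quadratic formula, u = √(17)/2 + 5/2 or u = 5/2 - √(17)/2.
z³ = √(17)/2 + 5/2 gives z = ∛(√(17)/2 + 5/2) ≈ 1.6585.
z³ = 5/2 - √(17)/2 gives z = ∛(5/2 - √(17)/2) ≈ 0.7597.

z = 0.7597 or z = 1.6585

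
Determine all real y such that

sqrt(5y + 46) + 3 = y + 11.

Isolate the radical: sqrt(5y + 46) = y + 8.
Square both sides: 5y + 46 = (y + 8)^2.
Expand and rearrange: y^2 + 11y + 18 = 0.
Solving gives y = -2 or y = -9.
Check each candidate in the original equation:
  y = -2: sqrt(36) = 6, while y + 8 = 6 — valid.
  y = -9: sqrt(1) = 1, while y + 8 = -1 — extraneous.

y = -2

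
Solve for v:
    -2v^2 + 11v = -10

v = -0.7944 or v = 6.2944

Rearrange to standard form: -2v^2 + 11v + 10 = 0.
Discriminant: (11)^2 - 4*(-2)*10 = 201.
Quadratic formula: v = (-11 +/- sqrt(201)) / (-4).
So v = 11/4 - sqrt(201)/4 ~= -0.7944 or v = 11/4 + sqrt(201)/4 ~= 6.2944.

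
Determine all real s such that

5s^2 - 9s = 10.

s = -0.7763 or s = 2.5763

Rearrange to standard form: 5s^2 - 9s - 10 = 0.
Discriminant: (-9)^2 - 4*5*(-10) = 281.
Quadratic formula: s = (9 +/- sqrt(281)) / 10.
So s = 9/10 + sqrt(281)/10 ~= 2.5763 or s = 9/10 - sqrt(281)/10 ~= -0.7763.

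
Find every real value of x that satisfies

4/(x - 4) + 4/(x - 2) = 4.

x = 2.5858 or x = 5.4142

Multiply both sides by (x - 4)(x - 2):
4(x - 2) + 4(x - 4) = 4(x - 4)(x - 2).
Expand and collect terms: 4x^2 - 32x + 56 = 0.
By the quadratic formula, x = (32 +/- sqrt(128)) / 8, so x ~= 5.4142 or x ~= 2.5858.
Neither value makes a denominator zero (x != 4, x != 2), so both are valid.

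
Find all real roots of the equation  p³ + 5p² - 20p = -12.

p = -7.772 or p = 0.772 or p = 2

Rearrange: p³ + 5p² - 20p + 12 = 0.
Possible rational roots are divisors of 12. Testing p = 2 gives 0, so (p - 2) is a factor.
Divide: p³ + 5p² - 20p + 12 = (p - 2)(p² + 7p - 6).
Apply the quadratic formula to p² + 7p - 6 = 0: p = (-7 ± √73)/2, i.e. p ≈ 0.772 or p ≈ -7.772.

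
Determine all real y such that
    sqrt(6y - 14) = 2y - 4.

Square both sides: 6y - 14 = (2y - 4)^2.
Expand and rearrange: 4y^2 - 22y + 30 = 0.
Solving gives y = 3 or y = 2.5.
Check each candidate in the original equation:
  y = 3: sqrt(4) = 2, while 2y - 4 = 2 — valid.
  y = 2.5: sqrt(1) = 1, while 2y - 4 = 1 — valid.

y = 2.5 or y = 3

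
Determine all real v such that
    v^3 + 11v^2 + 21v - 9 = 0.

Possible rational roots are divisors of -9. Testing v = -3 gives 0, so (v + 3) is a factor.
Divide: v^3 + 11v^2 + 21v - 9 = (v + 3)(v^2 + 8v - 3).
Apply the quadratic formula to v^2 + 8v - 3 = 0: v = (-8 +/- sqrt(76))/2, i.e. v ~= 0.3589 or v ~= -8.3589.

v = -8.3589 or v = -3 or v = 0.3589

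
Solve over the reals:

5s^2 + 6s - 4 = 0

s = -1.677 or s = 0.477

Discriminant: (6)^2 - 4*5*(-4) = 116.
Quadratic formula: s = (-6 +/- sqrt(116)) / 10.
So s = -3/5 + sqrt(29)/5 ~= 0.477 or s = -sqrt(29)/5 - 3/5 ~= -1.677.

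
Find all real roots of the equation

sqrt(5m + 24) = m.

Square both sides: 5m + 24 = (m)^2.
Expand and rearrange: m^2 - 5m - 24 = 0.
Solving gives m = 8 or m = -3.
Check each candidate in the original equation:
  m = 8: sqrt(64) = 8, while m = 8 — valid.
  m = -3: sqrt(9) = 3, while m = -3 — extraneous.

m = 8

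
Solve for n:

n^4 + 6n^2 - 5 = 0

Let u = n^2. The equation becomes u^2 + 6u - 5 = 0.
By the quadratic formula, u = -3 + sqrt(14) or u = -sqrt(14) - 3.
n^2 = -3 + sqrt(14) gives n = +/-sqrt(-3 + sqrt(14)) ~= +/-0.8612.
n^2 = -sqrt(14) - 3 < 0 has no real solution.

n = -0.8612 or n = 0.8612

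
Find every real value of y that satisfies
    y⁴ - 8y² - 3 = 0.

y = -2.8912 or y = 2.8912

Let u = y². The equation becomes u² - 8u - 3 = 0.
By the quadratic formula, u = 4 + √(19) or u = 4 - √(19).
y² = 4 + √(19) gives y = ±√(4 + √(19)) ≈ ±2.8912.
y² = 4 - √(19) < 0 has no real solution.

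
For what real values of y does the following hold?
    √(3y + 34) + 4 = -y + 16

y = 5

Isolate the radical: √(3y + 34) = -y + 12.
Square both sides: 3y + 34 = (-y + 12)².
Expand and rearrange: y² - 27y + 110 = 0.
Solving gives y = 22 or y = 5.
Check each candidate in the original equation:
  y = 22: √(100) = 10, while -y + 12 = -10 — extraneous.
  y = 5: √(49) = 7, while -y + 12 = 7 — valid.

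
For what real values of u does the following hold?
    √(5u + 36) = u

u = 9

Square both sides: 5u + 36 = (u)².
Expand and rearrange: u² - 5u - 36 = 0.
Solving gives u = 9 or u = -4.
Check each candidate in the original equation:
  u = 9: √(81) = 9, while u = 9 — valid.
  u = -4: √(16) = 4, while u = -4 — extraneous.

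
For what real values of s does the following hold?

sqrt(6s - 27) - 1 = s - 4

Isolate the radical: sqrt(6s - 27) = s - 3.
Square both sides: 6s - 27 = (s - 3)^2.
Expand and rearrange: s^2 - 12s + 36 = 0.
This gives the repeated root s = 6.
Check in the original equation:
  s = 6: sqrt(9) = 3, while s - 3 = 3 — valid.

s = 6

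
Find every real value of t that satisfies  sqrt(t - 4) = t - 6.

t = 8

Square both sides: t - 4 = (t - 6)^2.
Expand and rearrange: t^2 - 13t + 40 = 0.
Solving gives t = 8 or t = 5.
Check each candidate in the original equation:
  t = 8: sqrt(4) = 2, while t - 6 = 2 — valid.
  t = 5: sqrt(1) = 1, while t - 6 = -1 — extraneous.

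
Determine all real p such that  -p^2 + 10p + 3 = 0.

Discriminant: (10)^2 - 4*(-1)*3 = 112.
Quadratic formula: p = (-10 +/- sqrt(112)) / (-2).
So p = 5 - 2*sqrt(7) ~= -0.2915 or p = 5 + 2*sqrt(7) ~= 10.2915.

p = -0.2915 or p = 10.2915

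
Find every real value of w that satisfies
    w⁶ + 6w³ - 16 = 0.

w = -2 or w = 1.2599

Let u = w³. The equation becomes u² + 6u - 16 = 0.
Factor: (u - 2)(u + 8) = 0, so u = 2 or u = -8.
w³ = 2 gives w = ∛(2) ≈ 1.2599.
w³ = -8 gives w = -2.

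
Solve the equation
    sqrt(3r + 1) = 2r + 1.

Square both sides: 3r + 1 = (2r + 1)^2.
Expand and rearrange: 4r^2 + r = 0.
Solving gives r = 0 or r = -0.25.
Check each candidate in the original equation:
  r = 0: sqrt(1) = 1, while 2r + 1 = 1 — valid.
  r = -0.25: sqrt(0.25) = 0.5, while 2r + 1 = 0.5 — valid.

r = -0.25 or r = 0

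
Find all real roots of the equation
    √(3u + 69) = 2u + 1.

u = 4

Square both sides: 3u + 69 = (2u + 1)².
Expand and rearrange: 4u² + u - 68 = 0.
Solving gives u = 4 or u = -4.25.
Check each candidate in the original equation:
  u = 4: √(81) = 9, while 2u + 1 = 9 — valid.
  u = -4.25: √(56.25) = 7.5, while 2u + 1 = -7.5 — extraneous.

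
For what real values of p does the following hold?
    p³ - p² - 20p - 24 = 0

Possible rational roots are divisors of -24. Testing p = -3 gives 0, so (p + 3) is a factor.
Divide: p³ - p² - 20p - 24 = (p + 3)(p² - 4p - 8).
Apply the quadratic formula to p² - 4p - 8 = 0: p = (4 ± √48)/2, i.e. p ≈ 5.4641 or p ≈ -1.4641.

p = -3 or p = -1.4641 or p = 5.4641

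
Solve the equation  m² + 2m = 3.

m = -3 or m = 1

Bring every term to one side: m² + 2m - 3 = 0.
Factor: (m - 1)(m + 3) = 0.
So m = 1 or m = -3.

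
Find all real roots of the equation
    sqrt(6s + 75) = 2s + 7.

Square both sides: 6s + 75 = (2s + 7)^2.
Expand and rearrange: 4s^2 + 22s - 26 = 0.
Solving gives s = 1 or s = -6.5.
Check each candidate in the original equation:
  s = 1: sqrt(81) = 9, while 2s + 7 = 9 — valid.
  s = -6.5: sqrt(36) = 6, while 2s + 7 = -6 — extraneous.

s = 1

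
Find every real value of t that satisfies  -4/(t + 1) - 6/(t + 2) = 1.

t = -11.6235 or t = -1.3765

Multiply both sides by (t + 1)(t + 2):
-4(t + 2) - 6(t + 1) = (t + 1)(t + 2).
Expand and collect terms: t^2 + 13t + 16 = 0.
By the quadratic formula, t = (-13 +/- sqrt(105)) / 2, so t ~= -1.3765 or t ~= -11.6235.
Neither value makes a denominator zero (t != -1, t != -2), so both are valid.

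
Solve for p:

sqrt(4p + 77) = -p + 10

Square both sides: 4p + 77 = (-p + 10)^2.
Expand and rearrange: p^2 - 24p + 23 = 0.
Solving gives p = 23 or p = 1.
Check each candidate in the original equation:
  p = 23: sqrt(169) = 13, while -p + 10 = -13 — extraneous.
  p = 1: sqrt(81) = 9, while -p + 10 = 9 — valid.

p = 1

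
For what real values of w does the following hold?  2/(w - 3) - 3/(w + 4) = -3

Multiply both sides by (w - 3)(w + 4):
2(w + 4) - 3(w - 3) = -3(w - 3)(w + 4).
Expand and collect terms: -3w^2 - 2w + 19 = 0.
By the quadratic formula, w = (2 +/- sqrt(232)) / -6, so w ~= -2.8719 or w ~= 2.2053.
Neither value makes a denominator zero (w != 3, w != -4), so both are valid.

w = -2.8719 or w = 2.2053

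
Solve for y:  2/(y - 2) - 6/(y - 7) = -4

Multiply both sides by (y - 2)(y - 7):
2(y - 7) - 6(y - 2) = -4(y - 2)(y - 7).
Expand and collect terms: -4y^2 + 40y - 54 = 0.
By the quadratic formula, y = (-40 +/- sqrt(736)) / -8, so y ~= 1.6088 or y ~= 8.3912.
Neither value makes a denominator zero (y != 2, y != 7), so both are valid.

y = 1.6088 or y = 8.3912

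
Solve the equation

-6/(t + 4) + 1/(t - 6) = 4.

t = -5.468 or t = 6.218

Multiply both sides by (t + 4)(t - 6):
-6(t - 6) + (t + 4) = 4(t + 4)(t - 6).
Expand and collect terms: 4t^2 - 3t - 136 = 0.
By the quadratic formula, t = (3 +/- sqrt(2185)) / 8, so t ~= 6.218 or t ~= -5.468.
Neither value makes a denominator zero (t != -4, t != 6), so both are valid.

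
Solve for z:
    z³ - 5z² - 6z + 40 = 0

Possible rational roots are divisors of 40. Testing z = 4 gives 0, so (z - 4) is a factor.
Divide: z³ - 5z² - 6z + 40 = (z - 4)(z² - z - 10).
Apply the quadratic formula to z² - z - 10 = 0: z = (1 ± √41)/2, i.e. z ≈ 3.7016 or z ≈ -2.7016.

z = -2.7016 or z = 3.7016 or z = 4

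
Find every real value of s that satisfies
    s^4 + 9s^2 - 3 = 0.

s = -0.5673 or s = 0.5673

Let u = s^2. The equation becomes u^2 + 9u - 3 = 0.
By the quadratic formula, u = -9/2 + sqrt(93)/2 or u = -sqrt(93)/2 - 9/2.
s^2 = -9/2 + sqrt(93)/2 gives s = +/-sqrt(-9/2 + sqrt(93)/2) ~= +/-0.5673.
s^2 = -sqrt(93)/2 - 9/2 < 0 has no real solution.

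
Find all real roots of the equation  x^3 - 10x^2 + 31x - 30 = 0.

x = 2 or x = 3 or x = 5

Possible rational roots are divisors of -30. Testing x = 3 gives 0, so (x - 3) is a factor.
Divide: x^3 - 10x^2 + 31x - 30 = (x - 3)(x^2 - 7x + 10).
Factor the quadratic: x = 5 or x = 2.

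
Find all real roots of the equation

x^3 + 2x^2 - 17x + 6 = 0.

Possible rational roots are divisors of 6. Testing x = 3 gives 0, so (x - 3) is a factor.
Divide: x^3 + 2x^2 - 17x + 6 = (x - 3)(x^2 + 5x - 2).
Apply the quadratic formula to x^2 + 5x - 2 = 0: x = (-5 +/- sqrt(33))/2, i.e. x ~= 0.3723 or x ~= -5.3723.

x = -5.3723 or x = 0.3723 or x = 3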